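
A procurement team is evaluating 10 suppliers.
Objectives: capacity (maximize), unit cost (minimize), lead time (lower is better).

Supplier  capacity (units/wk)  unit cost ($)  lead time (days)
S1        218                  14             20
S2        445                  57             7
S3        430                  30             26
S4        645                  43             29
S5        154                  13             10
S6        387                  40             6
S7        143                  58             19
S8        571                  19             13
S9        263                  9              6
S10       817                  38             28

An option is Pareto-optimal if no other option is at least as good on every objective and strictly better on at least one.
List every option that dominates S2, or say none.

S1: worse on capacity (218 vs 445).
S3: worse on capacity (430 vs 445).
S4: worse on lead time (29 vs 7).
S5: worse on capacity (154 vs 445).
S6: worse on capacity (387 vs 445).
S7: worse on capacity (143 vs 445).
S8: worse on lead time (13 vs 7).
S9: worse on capacity (263 vs 445).
S10: worse on lead time (28 vs 7).
No option dominates S2.

none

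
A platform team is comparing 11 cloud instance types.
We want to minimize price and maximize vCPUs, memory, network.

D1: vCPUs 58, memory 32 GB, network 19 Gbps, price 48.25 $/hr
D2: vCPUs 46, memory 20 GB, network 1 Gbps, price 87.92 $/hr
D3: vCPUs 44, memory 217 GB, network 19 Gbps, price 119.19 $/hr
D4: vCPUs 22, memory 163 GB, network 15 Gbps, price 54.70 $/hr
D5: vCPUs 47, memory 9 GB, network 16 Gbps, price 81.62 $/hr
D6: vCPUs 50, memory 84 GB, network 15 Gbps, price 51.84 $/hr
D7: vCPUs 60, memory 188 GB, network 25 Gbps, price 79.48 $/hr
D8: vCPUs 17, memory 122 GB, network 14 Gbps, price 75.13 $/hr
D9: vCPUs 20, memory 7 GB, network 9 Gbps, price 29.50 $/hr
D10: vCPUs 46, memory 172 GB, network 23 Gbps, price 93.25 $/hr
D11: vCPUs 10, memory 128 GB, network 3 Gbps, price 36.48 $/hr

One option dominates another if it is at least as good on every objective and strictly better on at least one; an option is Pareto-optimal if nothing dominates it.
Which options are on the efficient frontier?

D1: not dominated.
D2: dominated by D1 (vCPUs 58≥46, memory 32≥20, network 19≥1, price 48.25≤87.92).
D3: not dominated (best memory).
D4: not dominated.
D5: dominated by D1 (vCPUs 58≥47, memory 32≥9, network 19≥16, price 48.25≤81.62).
D6: not dominated.
D7: not dominated (best vCPUs).
D8: dominated by D4 (vCPUs 22≥17, memory 163≥122, network 15≥14, price 54.70≤75.13).
D9: not dominated (best price).
D10: dominated by D7 (vCPUs 60≥46, memory 188≥172, network 25≥23, price 79.48≤93.25).
D11: not dominated.

D1, D3, D4, D6, D7, D9, D11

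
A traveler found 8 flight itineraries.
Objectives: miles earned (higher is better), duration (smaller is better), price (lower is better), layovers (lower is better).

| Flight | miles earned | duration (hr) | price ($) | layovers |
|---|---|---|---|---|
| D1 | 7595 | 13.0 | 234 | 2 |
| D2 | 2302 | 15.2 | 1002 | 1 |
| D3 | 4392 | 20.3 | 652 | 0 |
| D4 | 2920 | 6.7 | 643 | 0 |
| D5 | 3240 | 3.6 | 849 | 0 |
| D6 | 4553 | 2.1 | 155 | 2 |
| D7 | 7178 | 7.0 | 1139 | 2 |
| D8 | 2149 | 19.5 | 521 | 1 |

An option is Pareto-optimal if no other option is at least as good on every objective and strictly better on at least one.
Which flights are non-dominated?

D1: not dominated (best miles earned).
D2: dominated by D4 (miles earned 2920≥2302, duration 6.7≤15.2, price 643≤1002, layovers 0≤1).
D3: not dominated.
D4: not dominated.
D5: not dominated.
D6: not dominated (best duration).
D7: not dominated.
D8: not dominated.

D1, D3, D4, D5, D6, D7, D8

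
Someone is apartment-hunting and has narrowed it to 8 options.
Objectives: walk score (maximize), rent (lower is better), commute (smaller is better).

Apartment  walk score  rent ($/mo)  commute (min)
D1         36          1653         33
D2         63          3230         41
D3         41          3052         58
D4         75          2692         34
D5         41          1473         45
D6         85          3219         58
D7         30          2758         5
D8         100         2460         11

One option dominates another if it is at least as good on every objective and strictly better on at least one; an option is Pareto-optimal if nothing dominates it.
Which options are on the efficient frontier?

D1: not dominated.
D2: dominated by D4 (walk score 75≥63, rent 2692≤3230, commute 34≤41).
D3: dominated by D4 (walk score 75≥41, rent 2692≤3052, commute 34≤58).
D4: dominated by D8 (walk score 100≥75, rent 2460≤2692, commute 11≤34).
D5: not dominated (best rent).
D6: dominated by D8 (walk score 100≥85, rent 2460≤3219, commute 11≤58).
D7: not dominated (best commute).
D8: not dominated (best walk score).

D1, D5, D7, D8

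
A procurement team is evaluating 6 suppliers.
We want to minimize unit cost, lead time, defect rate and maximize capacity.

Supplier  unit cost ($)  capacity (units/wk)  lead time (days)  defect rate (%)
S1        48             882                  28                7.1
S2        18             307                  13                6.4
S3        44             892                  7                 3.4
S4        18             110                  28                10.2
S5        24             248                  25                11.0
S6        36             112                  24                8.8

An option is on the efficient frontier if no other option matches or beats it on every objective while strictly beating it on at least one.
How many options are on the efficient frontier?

2

S1: dominated by S3 (unit cost 44≤48, capacity 892≥882, lead time 7≤28, defect rate 3.4≤7.1).
S2: not dominated.
S3: not dominated (best capacity).
S4: dominated by S2 (unit cost 18≤18, capacity 307≥110, lead time 13≤28, defect rate 6.4≤10.2).
S5: dominated by S2 (unit cost 18≤24, capacity 307≥248, lead time 13≤25, defect rate 6.4≤11.0).
S6: dominated by S2 (unit cost 18≤36, capacity 307≥112, lead time 13≤24, defect rate 6.4≤8.8).
Pareto-optimal: S2, S3 → 2.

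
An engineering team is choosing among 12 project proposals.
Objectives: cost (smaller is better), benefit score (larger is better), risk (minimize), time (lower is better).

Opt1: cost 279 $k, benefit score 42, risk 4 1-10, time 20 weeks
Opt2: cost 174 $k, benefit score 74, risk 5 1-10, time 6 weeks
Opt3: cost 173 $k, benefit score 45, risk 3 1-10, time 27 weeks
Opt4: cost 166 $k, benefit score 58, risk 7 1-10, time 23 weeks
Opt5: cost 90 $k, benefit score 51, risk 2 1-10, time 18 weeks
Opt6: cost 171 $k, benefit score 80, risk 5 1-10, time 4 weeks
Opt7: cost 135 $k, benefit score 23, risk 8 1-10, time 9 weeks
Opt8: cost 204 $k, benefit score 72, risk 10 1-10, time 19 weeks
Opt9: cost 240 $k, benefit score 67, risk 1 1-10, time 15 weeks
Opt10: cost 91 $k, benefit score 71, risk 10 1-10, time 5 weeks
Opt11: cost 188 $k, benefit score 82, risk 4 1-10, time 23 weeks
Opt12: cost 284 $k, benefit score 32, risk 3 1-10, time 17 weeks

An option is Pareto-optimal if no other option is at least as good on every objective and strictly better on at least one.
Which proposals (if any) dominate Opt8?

Opt2: cost 174≤204, benefit score 74≥72, risk 5≤10, time 6≤19 — dominates Opt8.
Opt6: cost 171≤204, benefit score 80≥72, risk 5≤10, time 4≤19 — dominates Opt8.
Others (Opt1, Opt3, Opt4, Opt5, Opt7, Opt9, Opt10, Opt11, Opt12) are each worse than Opt8 on at least one objective.

Opt2, Opt6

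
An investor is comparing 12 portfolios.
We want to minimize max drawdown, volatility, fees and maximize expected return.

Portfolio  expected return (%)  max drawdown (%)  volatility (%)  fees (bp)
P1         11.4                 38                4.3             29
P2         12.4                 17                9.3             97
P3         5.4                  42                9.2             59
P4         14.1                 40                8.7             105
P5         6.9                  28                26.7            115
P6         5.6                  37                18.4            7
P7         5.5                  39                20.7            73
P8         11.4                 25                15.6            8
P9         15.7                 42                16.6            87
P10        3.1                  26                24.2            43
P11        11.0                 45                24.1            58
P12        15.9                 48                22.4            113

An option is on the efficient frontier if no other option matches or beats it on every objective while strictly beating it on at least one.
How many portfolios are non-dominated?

7

P1: not dominated (best volatility).
P2: not dominated (best max drawdown).
P3: dominated by P1 (expected return 11.4≥5.4, max drawdown 38≤42, volatility 4.3≤9.2, fees 29≤59).
P4: not dominated.
P5: dominated by P2 (expected return 12.4≥6.9, max drawdown 17≤28, volatility 9.3≤26.7, fees 97≤115).
P6: not dominated (best fees).
P7: dominated by P1 (expected return 11.4≥5.5, max drawdown 38≤39, volatility 4.3≤20.7, fees 29≤73).
P8: not dominated.
P9: not dominated.
P10: dominated by P8 (expected return 11.4≥3.1, max drawdown 25≤26, volatility 15.6≤24.2, fees 8≤43).
P11: dominated by P1 (expected return 11.4≥11.0, max drawdown 38≤45, volatility 4.3≤24.1, fees 29≤58).
P12: not dominated (best expected return).
Pareto-optimal: P1, P2, P4, P6, P8, P9, P12 → 7.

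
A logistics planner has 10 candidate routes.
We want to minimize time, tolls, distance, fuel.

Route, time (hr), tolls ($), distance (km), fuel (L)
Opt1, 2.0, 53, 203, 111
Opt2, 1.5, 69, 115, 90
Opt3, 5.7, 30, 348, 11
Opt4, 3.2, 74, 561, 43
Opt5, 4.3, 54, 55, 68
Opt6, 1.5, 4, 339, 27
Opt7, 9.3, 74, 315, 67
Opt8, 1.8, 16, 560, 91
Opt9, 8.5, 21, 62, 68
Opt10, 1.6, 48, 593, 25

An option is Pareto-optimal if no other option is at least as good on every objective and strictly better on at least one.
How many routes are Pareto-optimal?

Opt1: not dominated.
Opt2: not dominated.
Opt3: not dominated (best fuel).
Opt4: dominated by Opt6 (time 1.5≤3.2, tolls 4≤74, distance 339≤561, fuel 27≤43).
Opt5: not dominated (best distance).
Opt6: not dominated (best tolls).
Opt7: not dominated.
Opt8: dominated by Opt6 (time 1.5≤1.8, tolls 4≤16, distance 339≤560, fuel 27≤91).
Opt9: not dominated.
Opt10: not dominated.
Pareto-optimal: Opt1, Opt2, Opt3, Opt5, Opt6, Opt7, Opt9, Opt10 → 8.

8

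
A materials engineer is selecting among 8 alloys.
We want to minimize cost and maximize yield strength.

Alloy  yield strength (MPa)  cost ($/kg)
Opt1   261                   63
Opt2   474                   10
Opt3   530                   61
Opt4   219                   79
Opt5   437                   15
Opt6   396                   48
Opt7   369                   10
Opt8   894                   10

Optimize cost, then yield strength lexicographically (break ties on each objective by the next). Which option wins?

Opt8

First minimize cost: best is 10, kept {Opt2, Opt7, Opt8}.
Then maximize yield strength: best is 894, kept {Opt8}.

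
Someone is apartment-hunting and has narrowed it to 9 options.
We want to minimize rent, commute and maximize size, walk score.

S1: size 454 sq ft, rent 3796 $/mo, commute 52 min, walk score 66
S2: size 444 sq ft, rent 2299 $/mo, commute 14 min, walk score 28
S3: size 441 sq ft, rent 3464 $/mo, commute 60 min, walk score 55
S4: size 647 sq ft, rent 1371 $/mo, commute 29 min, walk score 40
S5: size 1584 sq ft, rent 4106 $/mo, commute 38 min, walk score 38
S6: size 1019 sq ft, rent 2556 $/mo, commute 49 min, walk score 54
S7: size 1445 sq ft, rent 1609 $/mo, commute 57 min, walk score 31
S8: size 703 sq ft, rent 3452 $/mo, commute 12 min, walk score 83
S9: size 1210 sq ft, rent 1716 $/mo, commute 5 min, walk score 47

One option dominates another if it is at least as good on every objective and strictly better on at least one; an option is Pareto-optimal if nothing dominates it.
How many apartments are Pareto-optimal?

6

S1: dominated by S8 (size 703≥454, rent 3452≤3796, commute 12≤52, walk score 83≥66).
S2: dominated by S9 (size 1210≥444, rent 1716≤2299, commute 5≤14, walk score 47≥28).
S3: dominated by S8 (size 703≥441, rent 3452≤3464, commute 12≤60, walk score 83≥55).
S4: not dominated (best rent).
S5: not dominated (best size).
S6: not dominated.
S7: not dominated.
S8: not dominated (best walk score).
S9: not dominated (best commute).
Pareto-optimal: S4, S5, S6, S7, S8, S9 → 6.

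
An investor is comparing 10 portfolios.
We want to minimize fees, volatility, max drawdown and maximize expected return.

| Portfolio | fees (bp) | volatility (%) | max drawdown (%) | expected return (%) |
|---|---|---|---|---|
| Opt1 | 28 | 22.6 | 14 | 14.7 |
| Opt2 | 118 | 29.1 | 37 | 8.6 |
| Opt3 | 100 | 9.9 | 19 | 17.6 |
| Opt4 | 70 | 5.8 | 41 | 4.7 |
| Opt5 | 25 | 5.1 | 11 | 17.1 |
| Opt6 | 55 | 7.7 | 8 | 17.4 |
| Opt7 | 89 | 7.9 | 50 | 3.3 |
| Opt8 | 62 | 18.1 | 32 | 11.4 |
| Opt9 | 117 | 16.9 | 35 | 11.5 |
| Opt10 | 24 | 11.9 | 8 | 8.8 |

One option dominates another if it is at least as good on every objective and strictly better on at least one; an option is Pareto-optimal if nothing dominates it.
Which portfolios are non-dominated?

Opt1: dominated by Opt5 (fees 25≤28, volatility 5.1≤22.6, max drawdown 11≤14, expected return 17.1≥14.7).
Opt2: dominated by Opt1 (fees 28≤118, volatility 22.6≤29.1, max drawdown 14≤37, expected return 14.7≥8.6).
Opt3: not dominated (best expected return).
Opt4: dominated by Opt5 (fees 25≤70, volatility 5.1≤5.8, max drawdown 11≤41, expected return 17.1≥4.7).
Opt5: not dominated (best volatility).
Opt6: not dominated.
Opt7: dominated by Opt4 (fees 70≤89, volatility 5.8≤7.9, max drawdown 41≤50, expected return 4.7≥3.3).
Opt8: dominated by Opt5 (fees 25≤62, volatility 5.1≤18.1, max drawdown 11≤32, expected return 17.1≥11.4).
Opt9: dominated by Opt3 (fees 100≤117, volatility 9.9≤16.9, max drawdown 19≤35, expected return 17.6≥11.5).
Opt10: not dominated (best fees).

Opt3, Opt5, Opt6, Opt10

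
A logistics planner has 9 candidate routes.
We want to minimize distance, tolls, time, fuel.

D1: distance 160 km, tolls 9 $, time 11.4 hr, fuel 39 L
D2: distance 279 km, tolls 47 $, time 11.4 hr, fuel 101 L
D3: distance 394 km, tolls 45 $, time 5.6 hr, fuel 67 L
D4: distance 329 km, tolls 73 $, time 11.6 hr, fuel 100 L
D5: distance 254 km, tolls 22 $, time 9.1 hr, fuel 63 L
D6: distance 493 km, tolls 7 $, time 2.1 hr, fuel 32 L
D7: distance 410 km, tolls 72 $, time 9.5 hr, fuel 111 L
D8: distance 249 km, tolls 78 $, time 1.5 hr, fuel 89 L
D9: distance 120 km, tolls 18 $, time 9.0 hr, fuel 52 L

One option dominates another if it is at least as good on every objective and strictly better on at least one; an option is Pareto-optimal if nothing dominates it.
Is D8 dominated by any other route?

D1: worse on time (11.4 vs 1.5).
D2: worse on distance (279 vs 249).
D3: worse on distance (394 vs 249).
D4: worse on distance (329 vs 249).
D5: worse on distance (254 vs 249).
D6: worse on distance (493 vs 249).
D7: worse on distance (410 vs 249).
D9: worse on time (9.0 vs 1.5).
No option is at least as good as D8 on every objective and strictly better on one.

No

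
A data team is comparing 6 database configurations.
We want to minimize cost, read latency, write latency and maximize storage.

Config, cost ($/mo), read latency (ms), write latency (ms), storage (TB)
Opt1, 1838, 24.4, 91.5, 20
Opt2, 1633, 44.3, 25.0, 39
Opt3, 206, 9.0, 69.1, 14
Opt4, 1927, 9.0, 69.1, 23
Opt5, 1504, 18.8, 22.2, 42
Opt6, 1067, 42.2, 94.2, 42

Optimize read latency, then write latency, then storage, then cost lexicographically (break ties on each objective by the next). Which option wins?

Opt4

First minimize read latency: best is 9.0, kept {Opt3, Opt4}.
Then minimize write latency: best is 69.1, kept {Opt3, Opt4}.
Then maximize storage: best is 23, kept {Opt4}.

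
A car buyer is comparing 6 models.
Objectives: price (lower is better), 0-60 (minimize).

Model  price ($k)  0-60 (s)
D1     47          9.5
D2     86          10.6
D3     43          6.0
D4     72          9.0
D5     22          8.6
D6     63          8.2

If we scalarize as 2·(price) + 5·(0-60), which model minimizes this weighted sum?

D1: 2·47 + 5·9.5 = 141.5
D2: 2·86 + 5·10.6 = 225.0
D3: 2·43 + 5·6.0 = 116.0
D4: 2·72 + 5·9.0 = 189.0
D5: 2·22 + 5·8.6 = 87.0
D6: 2·63 + 5·8.2 = 167.0
Lowest: D5 at 87.0.

D5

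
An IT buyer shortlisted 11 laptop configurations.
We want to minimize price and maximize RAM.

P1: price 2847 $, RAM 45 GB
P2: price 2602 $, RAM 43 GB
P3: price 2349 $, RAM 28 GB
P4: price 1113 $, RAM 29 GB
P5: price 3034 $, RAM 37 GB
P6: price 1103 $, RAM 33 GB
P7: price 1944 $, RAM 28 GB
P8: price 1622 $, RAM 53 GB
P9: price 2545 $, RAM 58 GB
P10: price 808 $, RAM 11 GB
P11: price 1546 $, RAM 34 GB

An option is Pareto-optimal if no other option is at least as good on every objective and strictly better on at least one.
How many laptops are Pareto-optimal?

5

P1: dominated by P8 (price 1622≤2847, RAM 53≥45).
P2: dominated by P8 (price 1622≤2602, RAM 53≥43).
P3: dominated by P4 (price 1113≤2349, RAM 29≥28).
P4: dominated by P6 (price 1103≤1113, RAM 33≥29).
P5: dominated by P1 (price 2847≤3034, RAM 45≥37).
P6: not dominated.
P7: dominated by P4 (price 1113≤1944, RAM 29≥28).
P8: not dominated.
P9: not dominated (best RAM).
P10: not dominated (best price).
P11: not dominated.
Pareto-optimal: P6, P8, P9, P10, P11 → 5.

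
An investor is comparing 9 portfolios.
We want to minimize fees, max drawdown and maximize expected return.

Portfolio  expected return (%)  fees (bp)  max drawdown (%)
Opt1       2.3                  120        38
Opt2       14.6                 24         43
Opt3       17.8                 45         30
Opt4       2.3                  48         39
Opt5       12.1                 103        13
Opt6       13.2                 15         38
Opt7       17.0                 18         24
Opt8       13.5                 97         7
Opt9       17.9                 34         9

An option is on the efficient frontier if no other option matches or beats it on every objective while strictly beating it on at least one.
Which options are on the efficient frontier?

Opt1: dominated by Opt3 (expected return 17.8≥2.3, fees 45≤120, max drawdown 30≤38).
Opt2: dominated by Opt7 (expected return 17.0≥14.6, fees 18≤24, max drawdown 24≤43).
Opt3: dominated by Opt9 (expected return 17.9≥17.8, fees 34≤45, max drawdown 9≤30).
Opt4: dominated by Opt3 (expected return 17.8≥2.3, fees 45≤48, max drawdown 30≤39).
Opt5: dominated by Opt8 (expected return 13.5≥12.1, fees 97≤103, max drawdown 7≤13).
Opt6: not dominated (best fees).
Opt7: not dominated.
Opt8: not dominated (best max drawdown).
Opt9: not dominated (best expected return).

Opt6, Opt7, Opt8, Opt9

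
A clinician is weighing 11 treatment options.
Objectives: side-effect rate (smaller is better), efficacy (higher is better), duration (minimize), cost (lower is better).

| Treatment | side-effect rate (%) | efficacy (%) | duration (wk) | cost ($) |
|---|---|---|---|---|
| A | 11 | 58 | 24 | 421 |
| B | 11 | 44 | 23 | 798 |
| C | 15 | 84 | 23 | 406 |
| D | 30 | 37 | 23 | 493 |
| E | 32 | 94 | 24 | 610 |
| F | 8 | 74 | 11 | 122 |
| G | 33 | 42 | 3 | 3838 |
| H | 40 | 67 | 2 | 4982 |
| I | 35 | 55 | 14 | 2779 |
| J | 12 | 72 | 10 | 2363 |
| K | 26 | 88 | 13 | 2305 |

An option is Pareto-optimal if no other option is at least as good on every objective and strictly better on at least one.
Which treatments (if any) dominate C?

none

A: worse on efficacy (58 vs 84).
B: worse on efficacy (44 vs 84).
D: worse on side-effect rate (30 vs 15).
E: worse on side-effect rate (32 vs 15).
F: worse on efficacy (74 vs 84).
G: worse on side-effect rate (33 vs 15).
H: worse on side-effect rate (40 vs 15).
I: worse on side-effect rate (35 vs 15).
J: worse on efficacy (72 vs 84).
K: worse on side-effect rate (26 vs 15).
No option dominates C.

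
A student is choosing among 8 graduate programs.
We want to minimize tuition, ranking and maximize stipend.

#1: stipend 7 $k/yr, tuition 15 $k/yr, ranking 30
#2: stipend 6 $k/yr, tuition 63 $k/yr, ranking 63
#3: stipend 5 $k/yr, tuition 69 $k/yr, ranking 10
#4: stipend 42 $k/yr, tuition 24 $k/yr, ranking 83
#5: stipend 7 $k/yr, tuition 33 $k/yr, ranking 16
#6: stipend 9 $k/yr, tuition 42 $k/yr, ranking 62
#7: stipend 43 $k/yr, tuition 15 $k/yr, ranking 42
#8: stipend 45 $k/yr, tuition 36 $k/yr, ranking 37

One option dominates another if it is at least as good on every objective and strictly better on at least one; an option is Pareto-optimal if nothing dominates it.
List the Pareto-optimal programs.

#1, #3, #5, #7, #8

#1: not dominated.
#2: dominated by #1 (stipend 7≥6, tuition 15≤63, ranking 30≤63).
#3: not dominated (best ranking).
#4: dominated by #7 (stipend 43≥42, tuition 15≤24, ranking 42≤83).
#5: not dominated.
#6: dominated by #7 (stipend 43≥9, tuition 15≤42, ranking 42≤62).
#7: not dominated.
#8: not dominated (best stipend).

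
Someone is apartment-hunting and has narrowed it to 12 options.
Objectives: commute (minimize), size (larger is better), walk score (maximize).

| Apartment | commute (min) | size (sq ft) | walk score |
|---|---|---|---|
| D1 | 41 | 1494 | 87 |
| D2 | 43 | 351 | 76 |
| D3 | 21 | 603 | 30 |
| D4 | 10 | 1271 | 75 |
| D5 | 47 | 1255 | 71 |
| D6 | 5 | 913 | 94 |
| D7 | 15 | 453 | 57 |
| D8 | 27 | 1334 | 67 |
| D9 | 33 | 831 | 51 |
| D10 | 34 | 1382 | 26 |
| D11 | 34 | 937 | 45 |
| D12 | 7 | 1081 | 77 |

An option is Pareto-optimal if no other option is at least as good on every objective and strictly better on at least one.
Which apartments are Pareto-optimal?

D1, D4, D6, D8, D10, D12

D1: not dominated (best size).
D2: dominated by D1 (commute 41≤43, size 1494≥351, walk score 87≥76).
D3: dominated by D4 (commute 10≤21, size 1271≥603, walk score 75≥30).
D4: not dominated.
D5: dominated by D1 (commute 41≤47, size 1494≥1255, walk score 87≥71).
D6: not dominated (best commute).
D7: dominated by D4 (commute 10≤15, size 1271≥453, walk score 75≥57).
D8: not dominated.
D9: dominated by D4 (commute 10≤33, size 1271≥831, walk score 75≥51).
D10: not dominated.
D11: dominated by D4 (commute 10≤34, size 1271≥937, walk score 75≥45).
D12: not dominated.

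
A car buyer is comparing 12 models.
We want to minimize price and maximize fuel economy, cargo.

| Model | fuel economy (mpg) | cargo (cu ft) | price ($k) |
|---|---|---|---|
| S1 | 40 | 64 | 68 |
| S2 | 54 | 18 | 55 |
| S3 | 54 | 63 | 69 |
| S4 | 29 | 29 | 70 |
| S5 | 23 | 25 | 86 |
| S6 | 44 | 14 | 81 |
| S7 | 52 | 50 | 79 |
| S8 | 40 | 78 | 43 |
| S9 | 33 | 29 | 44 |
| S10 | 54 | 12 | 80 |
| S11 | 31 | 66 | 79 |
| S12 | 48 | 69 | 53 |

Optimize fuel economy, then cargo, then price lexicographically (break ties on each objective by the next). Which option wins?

S3

First maximize fuel economy: best is 54, kept {S2, S3, S10}.
Then maximize cargo: best is 63, kept {S3}.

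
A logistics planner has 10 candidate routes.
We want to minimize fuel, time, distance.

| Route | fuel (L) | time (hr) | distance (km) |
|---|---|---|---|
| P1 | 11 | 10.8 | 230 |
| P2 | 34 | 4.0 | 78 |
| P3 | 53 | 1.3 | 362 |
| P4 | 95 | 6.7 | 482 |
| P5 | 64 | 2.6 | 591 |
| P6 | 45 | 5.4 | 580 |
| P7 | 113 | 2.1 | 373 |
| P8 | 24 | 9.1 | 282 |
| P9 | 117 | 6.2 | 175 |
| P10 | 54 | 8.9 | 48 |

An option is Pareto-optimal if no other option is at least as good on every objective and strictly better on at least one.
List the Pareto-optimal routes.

P1, P2, P3, P8, P10

P1: not dominated (best fuel).
P2: not dominated.
P3: not dominated (best time).
P4: dominated by P2 (fuel 34≤95, time 4.0≤6.7, distance 78≤482).
P5: dominated by P3 (fuel 53≤64, time 1.3≤2.6, distance 362≤591).
P6: dominated by P2 (fuel 34≤45, time 4.0≤5.4, distance 78≤580).
P7: dominated by P3 (fuel 53≤113, time 1.3≤2.1, distance 362≤373).
P8: not dominated.
P9: dominated by P2 (fuel 34≤117, time 4.0≤6.2, distance 78≤175).
P10: not dominated (best distance).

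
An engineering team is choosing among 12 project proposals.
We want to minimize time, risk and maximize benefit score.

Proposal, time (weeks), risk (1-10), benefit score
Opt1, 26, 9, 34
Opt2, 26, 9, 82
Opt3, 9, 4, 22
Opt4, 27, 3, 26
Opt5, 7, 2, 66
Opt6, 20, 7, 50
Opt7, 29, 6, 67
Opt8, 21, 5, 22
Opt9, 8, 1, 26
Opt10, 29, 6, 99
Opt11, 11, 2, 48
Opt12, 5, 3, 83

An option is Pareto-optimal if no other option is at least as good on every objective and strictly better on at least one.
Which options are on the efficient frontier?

Opt5, Opt9, Opt10, Opt12

Opt1: dominated by Opt2 (time 26≤26, risk 9≤9, benefit score 82≥34).
Opt2: dominated by Opt12 (time 5≤26, risk 3≤9, benefit score 83≥82).
Opt3: dominated by Opt5 (time 7≤9, risk 2≤4, benefit score 66≥22).
Opt4: dominated by Opt5 (time 7≤27, risk 2≤3, benefit score 66≥26).
Opt5: not dominated.
Opt6: dominated by Opt5 (time 7≤20, risk 2≤7, benefit score 66≥50).
Opt7: dominated by Opt10 (time 29≤29, risk 6≤6, benefit score 99≥67).
Opt8: dominated by Opt3 (time 9≤21, risk 4≤5, benefit score 22≥22).
Opt9: not dominated (best risk).
Opt10: not dominated (best benefit score).
Opt11: dominated by Opt5 (time 7≤11, risk 2≤2, benefit score 66≥48).
Opt12: not dominated (best time).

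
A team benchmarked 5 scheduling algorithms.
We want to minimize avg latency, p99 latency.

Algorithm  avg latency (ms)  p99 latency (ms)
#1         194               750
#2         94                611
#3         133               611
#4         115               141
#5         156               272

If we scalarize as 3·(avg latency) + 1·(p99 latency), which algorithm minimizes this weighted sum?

#4

#1: 3·194 + 1·750 = 1332
#2: 3·94 + 1·611 = 893
#3: 3·133 + 1·611 = 1010
#4: 3·115 + 1·141 = 486
#5: 3·156 + 1·272 = 740
Lowest: #4 at 486.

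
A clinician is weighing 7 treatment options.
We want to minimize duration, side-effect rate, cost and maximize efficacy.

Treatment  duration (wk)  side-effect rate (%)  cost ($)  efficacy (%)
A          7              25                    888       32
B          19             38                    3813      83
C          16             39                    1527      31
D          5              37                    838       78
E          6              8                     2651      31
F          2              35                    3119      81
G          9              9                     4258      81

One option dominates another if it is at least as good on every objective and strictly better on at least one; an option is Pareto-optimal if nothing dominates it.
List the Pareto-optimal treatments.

A, B, D, E, F, G

A: not dominated.
B: not dominated (best efficacy).
C: dominated by A (duration 7≤16, side-effect rate 25≤39, cost 888≤1527, efficacy 32≥31).
D: not dominated (best cost).
E: not dominated (best side-effect rate).
F: not dominated (best duration).
G: not dominated.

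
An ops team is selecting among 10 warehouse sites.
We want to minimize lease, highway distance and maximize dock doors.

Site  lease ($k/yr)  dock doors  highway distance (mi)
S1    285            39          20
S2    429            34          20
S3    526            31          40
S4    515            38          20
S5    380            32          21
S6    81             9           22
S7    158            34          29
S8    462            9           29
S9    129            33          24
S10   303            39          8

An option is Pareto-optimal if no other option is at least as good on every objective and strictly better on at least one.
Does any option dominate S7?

S1: worse on lease (285 vs 158).
S2: worse on lease (429 vs 158).
S3: worse on lease (526 vs 158).
S4: worse on lease (515 vs 158).
S5: worse on lease (380 vs 158).
S6: worse on dock doors (9 vs 34).
S8: worse on lease (462 vs 158).
S9: worse on dock doors (33 vs 34).
S10: worse on lease (303 vs 158).
No option is at least as good as S7 on every objective and strictly better on one.

No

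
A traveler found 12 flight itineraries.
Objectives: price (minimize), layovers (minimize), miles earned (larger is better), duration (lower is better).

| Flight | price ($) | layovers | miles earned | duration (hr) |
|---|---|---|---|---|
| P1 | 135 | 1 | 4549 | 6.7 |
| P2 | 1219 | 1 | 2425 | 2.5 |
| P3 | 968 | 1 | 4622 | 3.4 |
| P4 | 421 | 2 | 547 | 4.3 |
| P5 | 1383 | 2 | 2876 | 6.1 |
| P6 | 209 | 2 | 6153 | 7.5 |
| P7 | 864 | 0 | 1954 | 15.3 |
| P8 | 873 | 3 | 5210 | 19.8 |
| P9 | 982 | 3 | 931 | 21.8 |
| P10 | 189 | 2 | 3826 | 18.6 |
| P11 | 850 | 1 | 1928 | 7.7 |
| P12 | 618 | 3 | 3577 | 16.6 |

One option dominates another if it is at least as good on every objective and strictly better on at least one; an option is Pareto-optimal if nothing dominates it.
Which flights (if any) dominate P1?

P2: worse on price (1219 vs 135).
P3: worse on price (968 vs 135).
P4: worse on price (421 vs 135).
P5: worse on price (1383 vs 135).
P6: worse on price (209 vs 135).
P7: worse on price (864 vs 135).
P8: worse on price (873 vs 135).
P9: worse on price (982 vs 135).
P10: worse on price (189 vs 135).
P11: worse on price (850 vs 135).
P12: worse on price (618 vs 135).
No option dominates P1.

none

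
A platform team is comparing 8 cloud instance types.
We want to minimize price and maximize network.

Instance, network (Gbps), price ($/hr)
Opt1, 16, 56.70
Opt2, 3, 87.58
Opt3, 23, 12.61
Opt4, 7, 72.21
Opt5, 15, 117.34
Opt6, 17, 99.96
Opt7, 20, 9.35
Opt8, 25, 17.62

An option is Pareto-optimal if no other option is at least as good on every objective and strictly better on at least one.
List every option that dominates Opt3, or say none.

none

Opt1: worse on network (16 vs 23).
Opt2: worse on network (3 vs 23).
Opt4: worse on network (7 vs 23).
Opt5: worse on network (15 vs 23).
Opt6: worse on network (17 vs 23).
Opt7: worse on network (20 vs 23).
Opt8: worse on price (17.62 vs 12.61).
No option dominates Opt3.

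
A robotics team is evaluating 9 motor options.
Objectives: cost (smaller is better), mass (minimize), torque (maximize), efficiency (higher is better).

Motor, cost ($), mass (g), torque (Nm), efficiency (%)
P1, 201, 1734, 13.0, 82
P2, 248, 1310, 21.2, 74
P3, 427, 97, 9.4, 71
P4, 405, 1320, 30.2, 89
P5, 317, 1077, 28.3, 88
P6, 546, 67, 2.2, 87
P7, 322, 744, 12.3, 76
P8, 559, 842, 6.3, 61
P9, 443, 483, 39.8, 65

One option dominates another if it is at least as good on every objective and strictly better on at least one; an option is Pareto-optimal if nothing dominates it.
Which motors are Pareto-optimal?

P1, P2, P3, P4, P5, P6, P7, P9

P1: not dominated (best cost).
P2: not dominated.
P3: not dominated.
P4: not dominated (best efficiency).
P5: not dominated.
P6: not dominated (best mass).
P7: not dominated.
P8: dominated by P3 (cost 427≤559, mass 97≤842, torque 9.4≥6.3, efficiency 71≥61).
P9: not dominated (best torque).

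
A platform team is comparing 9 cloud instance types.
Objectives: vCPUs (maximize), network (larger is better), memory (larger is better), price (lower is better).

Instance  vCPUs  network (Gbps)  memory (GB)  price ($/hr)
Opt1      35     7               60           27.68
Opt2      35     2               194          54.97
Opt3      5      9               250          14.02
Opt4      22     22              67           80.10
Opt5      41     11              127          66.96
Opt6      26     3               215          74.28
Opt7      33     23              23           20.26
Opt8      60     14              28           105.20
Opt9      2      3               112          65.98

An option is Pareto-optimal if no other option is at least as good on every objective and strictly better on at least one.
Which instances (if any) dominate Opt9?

Opt3

Opt3: vCPUs 5≥2, network 9≥3, memory 250≥112, price 14.02≤65.98 — dominates Opt9.
Others (Opt1, Opt2, Opt4, Opt5, Opt6, Opt7, Opt8) are each worse than Opt9 on at least one objective.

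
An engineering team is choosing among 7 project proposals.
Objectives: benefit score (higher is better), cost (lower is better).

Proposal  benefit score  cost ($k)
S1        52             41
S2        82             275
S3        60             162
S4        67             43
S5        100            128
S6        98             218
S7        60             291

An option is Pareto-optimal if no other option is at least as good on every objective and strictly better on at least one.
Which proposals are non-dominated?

S1, S4, S5

S1: not dominated (best cost).
S2: dominated by S5 (benefit score 100≥82, cost 128≤275).
S3: dominated by S4 (benefit score 67≥60, cost 43≤162).
S4: not dominated.
S5: not dominated (best benefit score).
S6: dominated by S5 (benefit score 100≥98, cost 128≤218).
S7: dominated by S2 (benefit score 82≥60, cost 275≤291).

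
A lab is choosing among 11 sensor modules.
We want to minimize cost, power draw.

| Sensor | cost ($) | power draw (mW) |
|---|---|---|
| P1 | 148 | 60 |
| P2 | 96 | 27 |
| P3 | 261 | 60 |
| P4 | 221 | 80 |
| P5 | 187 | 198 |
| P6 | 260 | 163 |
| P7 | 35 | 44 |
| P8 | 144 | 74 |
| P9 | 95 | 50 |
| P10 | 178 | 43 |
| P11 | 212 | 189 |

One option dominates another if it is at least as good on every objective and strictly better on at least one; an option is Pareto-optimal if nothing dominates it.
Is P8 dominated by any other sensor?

P2 vs P8: cost 96≤144, power draw 27≤74 — P2 is at least as good on every objective and strictly better on at least one, so P2 dominates P8.

Yes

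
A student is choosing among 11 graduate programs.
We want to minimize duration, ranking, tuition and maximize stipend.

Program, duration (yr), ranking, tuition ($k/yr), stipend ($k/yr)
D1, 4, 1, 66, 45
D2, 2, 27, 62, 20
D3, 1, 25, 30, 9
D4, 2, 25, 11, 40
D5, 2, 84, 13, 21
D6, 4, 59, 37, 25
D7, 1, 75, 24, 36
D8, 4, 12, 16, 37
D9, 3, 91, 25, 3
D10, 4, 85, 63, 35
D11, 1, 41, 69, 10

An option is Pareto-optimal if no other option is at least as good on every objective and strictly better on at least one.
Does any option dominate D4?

No

D1: worse on duration (4 vs 2).
D2: worse on ranking (27 vs 25).
D3: worse on tuition (30 vs 11).
D5: worse on ranking (84 vs 25).
D6: worse on duration (4 vs 2).
D7: worse on ranking (75 vs 25).
D8: worse on duration (4 vs 2).
D9: worse on duration (3 vs 2).
D10: worse on duration (4 vs 2).
D11: worse on ranking (41 vs 25).
No option is at least as good as D4 on every objective and strictly better on one.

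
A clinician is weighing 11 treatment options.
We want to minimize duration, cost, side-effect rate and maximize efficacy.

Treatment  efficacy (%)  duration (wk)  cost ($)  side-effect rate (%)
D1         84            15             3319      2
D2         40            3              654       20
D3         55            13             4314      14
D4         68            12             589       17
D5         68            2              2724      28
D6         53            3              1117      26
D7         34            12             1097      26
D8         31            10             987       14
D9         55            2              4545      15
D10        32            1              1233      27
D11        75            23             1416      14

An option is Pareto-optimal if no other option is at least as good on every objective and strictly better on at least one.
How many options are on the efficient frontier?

D1: not dominated (best efficacy).
D2: not dominated.
D3: not dominated.
D4: not dominated (best cost).
D5: not dominated.
D6: not dominated.
D7: dominated by D2 (efficacy 40≥34, duration 3≤12, cost 654≤1097, side-effect rate 20≤26).
D8: not dominated.
D9: not dominated.
D10: not dominated (best duration).
D11: not dominated.
Pareto-optimal: D1, D2, D3, D4, D5, D6, D8, D9, D10, D11 → 10.

10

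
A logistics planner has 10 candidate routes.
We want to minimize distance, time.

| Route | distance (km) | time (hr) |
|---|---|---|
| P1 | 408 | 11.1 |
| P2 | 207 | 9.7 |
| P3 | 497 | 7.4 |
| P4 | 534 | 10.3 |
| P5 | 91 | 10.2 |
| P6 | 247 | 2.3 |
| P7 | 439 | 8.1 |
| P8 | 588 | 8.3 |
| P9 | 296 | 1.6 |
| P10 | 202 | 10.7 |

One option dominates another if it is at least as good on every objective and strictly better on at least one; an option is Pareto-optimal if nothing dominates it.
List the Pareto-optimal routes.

P1: dominated by P2 (distance 207≤408, time 9.7≤11.1).
P2: not dominated.
P3: dominated by P6 (distance 247≤497, time 2.3≤7.4).
P4: dominated by P2 (distance 207≤534, time 9.7≤10.3).
P5: not dominated (best distance).
P6: not dominated.
P7: dominated by P6 (distance 247≤439, time 2.3≤8.1).
P8: dominated by P3 (distance 497≤588, time 7.4≤8.3).
P9: not dominated (best time).
P10: dominated by P5 (distance 91≤202, time 10.2≤10.7).

P2, P5, P6, P9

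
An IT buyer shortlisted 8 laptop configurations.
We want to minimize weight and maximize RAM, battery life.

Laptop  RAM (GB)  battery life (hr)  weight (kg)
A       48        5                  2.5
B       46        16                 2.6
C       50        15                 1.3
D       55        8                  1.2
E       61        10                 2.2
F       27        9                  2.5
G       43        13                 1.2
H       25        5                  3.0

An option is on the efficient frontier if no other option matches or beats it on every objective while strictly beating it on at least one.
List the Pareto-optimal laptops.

A: dominated by C (RAM 50≥48, battery life 15≥5, weight 1.3≤2.5).
B: not dominated (best battery life).
C: not dominated.
D: not dominated.
E: not dominated (best RAM).
F: dominated by C (RAM 50≥27, battery life 15≥9, weight 1.3≤2.5).
G: not dominated.
H: dominated by A (RAM 48≥25, battery life 5≥5, weight 2.5≤3.0).

B, C, D, E, G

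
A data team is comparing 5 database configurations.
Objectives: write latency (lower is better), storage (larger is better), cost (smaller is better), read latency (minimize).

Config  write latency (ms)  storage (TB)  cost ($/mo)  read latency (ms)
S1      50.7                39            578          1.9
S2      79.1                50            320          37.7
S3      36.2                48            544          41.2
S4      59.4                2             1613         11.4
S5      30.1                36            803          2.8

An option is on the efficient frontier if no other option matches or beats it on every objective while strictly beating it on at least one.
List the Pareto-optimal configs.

S1: not dominated (best read latency).
S2: not dominated (best storage).
S3: not dominated.
S4: dominated by S1 (write latency 50.7≤59.4, storage 39≥2, cost 578≤1613, read latency 1.9≤11.4).
S5: not dominated (best write latency).

S1, S2, S3, S5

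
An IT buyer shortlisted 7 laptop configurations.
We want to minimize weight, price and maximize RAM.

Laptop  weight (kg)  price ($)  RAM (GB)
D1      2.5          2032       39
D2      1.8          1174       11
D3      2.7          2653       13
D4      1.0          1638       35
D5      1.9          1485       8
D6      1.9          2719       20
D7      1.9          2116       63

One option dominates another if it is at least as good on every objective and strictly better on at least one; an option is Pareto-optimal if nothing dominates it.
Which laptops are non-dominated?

D1: not dominated.
D2: not dominated (best price).
D3: dominated by D1 (weight 2.5≤2.7, price 2032≤2653, RAM 39≥13).
D4: not dominated (best weight).
D5: dominated by D2 (weight 1.8≤1.9, price 1174≤1485, RAM 11≥8).
D6: dominated by D4 (weight 1.0≤1.9, price 1638≤2719, RAM 35≥20).
D7: not dominated (best RAM).

D1, D2, D4, D7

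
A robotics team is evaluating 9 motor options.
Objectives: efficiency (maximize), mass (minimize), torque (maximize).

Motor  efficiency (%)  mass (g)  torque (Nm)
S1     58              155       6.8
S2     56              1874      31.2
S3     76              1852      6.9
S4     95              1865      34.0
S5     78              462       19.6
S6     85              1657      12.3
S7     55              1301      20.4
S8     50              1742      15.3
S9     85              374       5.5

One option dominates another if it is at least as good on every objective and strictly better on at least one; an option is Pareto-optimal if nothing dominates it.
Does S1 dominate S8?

S1 vs S8: S1 is worse on torque (6.8 vs 15.3), so it does not dominate S8.

No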